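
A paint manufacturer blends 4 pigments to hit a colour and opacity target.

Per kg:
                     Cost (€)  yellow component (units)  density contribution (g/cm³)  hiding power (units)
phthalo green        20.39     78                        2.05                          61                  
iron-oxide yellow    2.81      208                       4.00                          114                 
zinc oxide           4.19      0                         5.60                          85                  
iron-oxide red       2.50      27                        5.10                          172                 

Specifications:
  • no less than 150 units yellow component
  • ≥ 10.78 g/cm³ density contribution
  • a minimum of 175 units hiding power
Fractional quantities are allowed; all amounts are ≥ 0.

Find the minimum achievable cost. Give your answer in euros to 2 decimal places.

€5.71

Treat it as an LP. Let x1 = kg of phthalo green, x2 = kg of iron-oxide yellow, x3 = kg of zinc oxide, x4 = kg of iron-oxide red.
Minimize 20.39x1 + 2.81x2 + 4.19x3 + 2.5x4 with:
  78x1 + 208x2 + 27x4 ≥ 150   (yellow component)
  2.05x1 + 4x2 + 5.6x3 + 5.1x4 ≥ 10.78   (density contribution)
  61x1 + 114x2 + 85x3 + 172x4 ≥ 175   (hiding power)
  x1, x2, x3, x4 ≥ 0.
The optimal basis is {iron-oxide yellow, iron-oxide red}; phthalo green, zinc oxide drop out. There the yellow component and density contribution constraints are tight.
That vertex is x2 = 0.4974, x4 = 1.724.
Total cost: 2.81·0.4974 + 2.5·1.724 = 5.7077.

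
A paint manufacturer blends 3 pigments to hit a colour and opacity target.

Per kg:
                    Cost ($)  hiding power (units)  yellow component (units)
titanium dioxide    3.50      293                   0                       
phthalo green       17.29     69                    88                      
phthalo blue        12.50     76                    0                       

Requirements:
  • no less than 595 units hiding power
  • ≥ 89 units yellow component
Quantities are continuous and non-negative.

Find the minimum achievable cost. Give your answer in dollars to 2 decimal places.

This is a linear program. Let x1 = kg of titanium dioxide, x2 = kg of phthalo green, x3 = kg of phthalo blue.
Minimise 3.5x1 + 17.29x2 + 12.5x3 subject to:
  293x1 + 69x2 + 76x3 ≥ 595   (hiding power)
  88x2 ≥ 89   (yellow component)
  x1, x2, x3 ≥ 0.
The optimal basis is {titanium dioxide, phthalo green}; phthalo blue drops out. There the hiding power and yellow component constraints are tight.
Solving gives x1 = 1.793, x2 = 1.011.
Cost = 3.5·1.793 + 17.29·1.011 = 23.7557.

$23.76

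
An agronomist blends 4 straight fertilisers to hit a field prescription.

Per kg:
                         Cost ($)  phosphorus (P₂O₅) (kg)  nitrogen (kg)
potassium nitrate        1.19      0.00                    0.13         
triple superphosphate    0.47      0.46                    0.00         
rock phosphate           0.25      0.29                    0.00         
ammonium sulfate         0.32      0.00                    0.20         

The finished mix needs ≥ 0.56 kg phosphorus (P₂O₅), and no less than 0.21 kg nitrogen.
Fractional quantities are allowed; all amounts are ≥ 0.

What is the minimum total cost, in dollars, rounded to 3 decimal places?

This is a linear program. Let x1 = kg of potassium nitrate, x2 = kg of triple superphosphate, x3 = kg of rock phosphate, x4 = kg of ammonium sulfate.
Minimise 1.19x1 + 0.47x2 + 0.25x3 + 0.32x4 s.t.:
  0.46x2 + 0.29x3 ≥ 0.56   (phosphorus (P₂O₅))
  0.13x1 + 0.2x4 ≥ 0.21   (nitrogen)
  x1, x2, x3, x4 ≥ 0.
At the optimum only rock phosphate, ammonium sulfate are positive (potassium nitrate, triple superphosphate = 0). There the phosphorus (P₂O₅) and nitrogen constraints are tight.
Optimal quantities: rock phosphate = 1.931 kg, ammonium sulfate = 1.05 kg.
Hence cost = 0.25·1.931 + 0.32·1.05 = $0.81875.

$0.819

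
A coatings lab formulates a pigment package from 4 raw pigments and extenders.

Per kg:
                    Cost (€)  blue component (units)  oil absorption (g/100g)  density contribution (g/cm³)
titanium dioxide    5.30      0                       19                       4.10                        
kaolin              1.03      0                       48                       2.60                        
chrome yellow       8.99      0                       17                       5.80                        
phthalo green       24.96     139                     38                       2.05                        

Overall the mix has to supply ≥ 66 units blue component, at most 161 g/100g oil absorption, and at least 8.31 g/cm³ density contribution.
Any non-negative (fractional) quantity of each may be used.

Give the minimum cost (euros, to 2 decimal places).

Let x1 = kg of titanium dioxide, x2 = kg of kaolin, x3 = kg of chrome yellow, x4 = kg of phthalo green.
min 5.3x1 + 1.03x2 + 8.99x3 + 24.96x4 with:
  139x4 ≥ 66   (blue component)
  19x1 + 48x2 + 17x3 + 38x4 ≤ 161   (oil absorption)
  4.1x1 + 2.6x2 + 5.8x3 + 2.05x4 ≥ 8.31   (density contribution)
  x1, x2, x3, x4 ≥ 0.
The cheapest feasible vertex uses only kaolin, phthalo green; titanium dioxide, chrome yellow are not used. There the blue component and density contribution constraints are tight.
That vertex is x2 = 2.822, x4 = 0.4748.
Total cost: 1.03·2.822 + 24.96·0.4748 = 14.7577.

€14.76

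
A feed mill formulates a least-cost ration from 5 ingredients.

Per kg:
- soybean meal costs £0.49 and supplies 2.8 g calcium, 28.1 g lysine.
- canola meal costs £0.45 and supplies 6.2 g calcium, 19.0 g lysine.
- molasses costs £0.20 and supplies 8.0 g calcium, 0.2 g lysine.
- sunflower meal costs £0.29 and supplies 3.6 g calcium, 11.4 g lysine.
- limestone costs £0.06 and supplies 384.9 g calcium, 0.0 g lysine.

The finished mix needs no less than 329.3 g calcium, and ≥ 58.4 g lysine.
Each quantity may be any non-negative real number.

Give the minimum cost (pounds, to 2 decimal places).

£1.07

Let x1 = kg of soybean meal, x2 = kg of canola meal, x3 = kg of molasses, x4 = kg of sunflower meal, x5 = kg of limestone.
Minimise 0.49x1 + 0.45x2 + 0.2x3 + 0.29x4 + 0.06x5 with:
  2.8x1 + 6.2x2 + 8x3 + 3.6x4 + 384.9x5 ≥ 329.3   (calcium)
  28.1x1 + 19x2 + 0.2x3 + 11.4x4 ≥ 58.4   (lysine)
  x1, x2, x3, x4, x5 ≥ 0.
The cheapest feasible vertex uses only soybean meal, limestone; canola meal, molasses, sunflower meal are not used. There the calcium and lysine constraints are tight.
Solving gives x1 = 2.078, x5 = 0.8404.
Total cost: 0.49·2.078 + 0.06·0.8404 = 1.0686.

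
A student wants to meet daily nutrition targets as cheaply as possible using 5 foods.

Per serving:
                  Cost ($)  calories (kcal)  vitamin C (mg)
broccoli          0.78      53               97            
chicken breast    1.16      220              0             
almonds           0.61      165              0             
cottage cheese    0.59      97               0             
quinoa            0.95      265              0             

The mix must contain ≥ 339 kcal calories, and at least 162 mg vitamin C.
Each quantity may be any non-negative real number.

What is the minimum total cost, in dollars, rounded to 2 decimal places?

Let x1 = servings of broccoli, x2 = servings of chicken breast, x3 = servings of almonds, x4 = servings of cottage cheese, x5 = servings of quinoa.
Minimize 0.78x1 + 1.16x2 + 0.61x3 + 0.59x4 + 0.95x5 with:
  53x1 + 220x2 + 165x3 + 97x4 + 265x5 ≥ 339   (calories)
  97x1 ≥ 162   (vitamin C)
  x1, x2, x3, x4, x5 ≥ 0.
The minimum-cost mix takes nothing from chicken breast, almonds, cottage cheese — only broccoli, quinoa. Binding constraints: calories and vitamin C.
Optimal quantities: broccoli = 1.67 servings, quinoa = 0.9452 servings.
Total cost: 0.78·1.67 + 0.95·0.9452 = 2.2005.

$2.20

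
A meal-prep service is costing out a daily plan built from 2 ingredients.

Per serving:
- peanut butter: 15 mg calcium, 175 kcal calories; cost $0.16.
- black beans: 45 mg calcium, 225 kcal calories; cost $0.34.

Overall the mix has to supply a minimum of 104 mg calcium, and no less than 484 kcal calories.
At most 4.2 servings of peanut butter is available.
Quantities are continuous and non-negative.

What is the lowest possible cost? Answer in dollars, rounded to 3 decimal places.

Let x1 = servings of peanut butter, x2 = servings of black beans.
Minimise 0.16x1 + 0.34x2 subject to:
  15x1 + 45x2 ≥ 104   (calcium)
  175x1 + 225x2 ≥ 484   (calories)
  x1 ≤ 4.2
  x1, x2 ≥ 0.
The minimum-cost mix takes nothing from peanut butter — only black beans. There the calcium constraint is tight.
So black beans = 2.311 servings.
Hence cost = 0.34·2.311 = $0.78574.

$0.786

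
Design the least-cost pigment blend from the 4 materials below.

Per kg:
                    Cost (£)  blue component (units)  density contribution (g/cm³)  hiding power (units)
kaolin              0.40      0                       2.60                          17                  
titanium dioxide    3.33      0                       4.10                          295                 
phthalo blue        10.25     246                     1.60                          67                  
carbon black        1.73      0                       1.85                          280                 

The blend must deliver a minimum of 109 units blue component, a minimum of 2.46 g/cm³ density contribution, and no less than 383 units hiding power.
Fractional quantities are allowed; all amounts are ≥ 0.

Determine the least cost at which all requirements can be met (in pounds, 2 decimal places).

Treat it as an LP. Let x1 = kg of kaolin, x2 = kg of titanium dioxide, x3 = kg of phthalo blue, x4 = kg of carbon black.
min 0.4x1 + 3.33x2 + 10.25x3 + 1.73x4 with:
  246x3 ≥ 109   (blue component)
  2.6x1 + 4.1x2 + 1.6x3 + 1.85x4 ≥ 2.46   (density contribution)
  17x1 + 295x2 + 67x3 + 280x4 ≥ 383   (hiding power)
  x1, x2, x3, x4 ≥ 0.
The optimal basis is {phthalo blue, carbon black}; kaolin, titanium dioxide drop out. The blue component and hiding power requirements are met with equality.
That vertex is x3 = 0.44309, x4 = 1.2618.
Total cost: 10.25·0.44309 + 1.73·1.2618 = 6.7246.

£6.72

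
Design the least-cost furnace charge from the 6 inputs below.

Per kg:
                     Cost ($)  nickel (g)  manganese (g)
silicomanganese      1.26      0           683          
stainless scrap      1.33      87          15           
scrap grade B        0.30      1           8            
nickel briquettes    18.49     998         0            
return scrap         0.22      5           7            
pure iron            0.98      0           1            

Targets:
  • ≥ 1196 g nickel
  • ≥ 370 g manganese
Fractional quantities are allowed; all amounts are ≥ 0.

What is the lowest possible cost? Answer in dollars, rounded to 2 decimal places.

$18.59

This is a linear program. Let x1 = kg of silicomanganese, x2 = kg of stainless scrap, x3 = kg of scrap grade B, x4 = kg of nickel briquettes, x5 = kg of return scrap, x6 = kg of pure iron.
Minimize 1.26x1 + 1.33x2 + 0.3x3 + 18.49x4 + 0.22x5 + 0.98x6 with:
  87x2 + 1x3 + 998x4 + 5x5 ≥ 1196   (nickel)
  683x1 + 15x2 + 8x3 + 7x5 + 1x6 ≥ 370   (manganese)
  x1, x2, x3, x4, x5, x6 ≥ 0.
The cheapest feasible vertex uses only silicomanganese, stainless scrap; scrap grade B, nickel briquettes, return scrap, pure iron are not used. There the nickel and manganese constraints are tight.
Optimal quantities: silicomanganese = 0.2398 kg, stainless scrap = 13.75 kg.
Total cost: 1.26·0.2398 + 1.33·13.75 = 18.5896.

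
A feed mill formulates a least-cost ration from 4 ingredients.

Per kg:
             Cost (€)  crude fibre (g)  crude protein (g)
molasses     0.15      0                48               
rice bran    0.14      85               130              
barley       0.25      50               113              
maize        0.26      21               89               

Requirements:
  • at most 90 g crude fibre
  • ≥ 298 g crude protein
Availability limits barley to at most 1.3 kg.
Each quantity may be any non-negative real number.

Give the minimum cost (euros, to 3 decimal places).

€0.649

Set it up as a linear program. Let x1 = kg of molasses, x2 = kg of rice bran, x3 = kg of barley, x4 = kg of maize.
Minimise 0.15x1 + 0.14x2 + 0.25x3 + 0.26x4 subject to:
  85x2 + 50x3 + 21x4 ≤ 90   (crude fibre)
  48x1 + 130x2 + 113x3 + 89x4 ≥ 298   (crude protein)
  x3 ≤ 1.3
  x1, x2, x3, x4 ≥ 0.
The optimal basis is {molasses, rice bran}; barley, maize drop out. The crude fibre and crude protein requirements are met with equality.
So molasses = 3.341 kg, rice bran = 1.059 kg.
Hence cost = 0.15·3.341 + 0.14·1.059 = €0.64941.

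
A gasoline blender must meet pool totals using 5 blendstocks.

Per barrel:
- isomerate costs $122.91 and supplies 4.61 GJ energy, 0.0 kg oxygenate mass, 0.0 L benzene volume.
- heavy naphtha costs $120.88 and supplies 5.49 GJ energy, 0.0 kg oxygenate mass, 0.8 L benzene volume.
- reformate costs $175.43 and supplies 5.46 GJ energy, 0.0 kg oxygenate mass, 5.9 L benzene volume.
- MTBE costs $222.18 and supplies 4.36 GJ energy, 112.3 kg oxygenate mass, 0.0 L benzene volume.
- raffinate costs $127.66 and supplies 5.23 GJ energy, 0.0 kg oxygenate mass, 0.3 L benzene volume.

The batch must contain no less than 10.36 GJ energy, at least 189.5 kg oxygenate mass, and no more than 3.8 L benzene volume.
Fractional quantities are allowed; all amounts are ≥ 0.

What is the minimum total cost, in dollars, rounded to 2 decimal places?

Let x1 = barrels of isomerate, x2 = barrels of heavy naphtha, x3 = barrels of reformate, x4 = barrels of MTBE, x5 = barrels of raffinate.
min 122.91x1 + 120.88x2 + 175.43x3 + 222.18x4 + 127.66x5 with:
  4.61x1 + 5.49x2 + 5.46x3 + 4.36x4 + 5.23x5 ≥ 10.36   (energy)
  112.3x4 ≥ 189.5   (oxygenate mass)
  0.8x2 + 5.9x3 + 0.3x5 ≤ 3.8   (benzene volume)
  x1, x2, x3, x4, x5 ≥ 0.
The cheapest feasible vertex uses only heavy naphtha, MTBE; isomerate, reformate, raffinate are not used. There the energy and oxygenate mass constraints are tight.
So heavy naphtha = 0.546948 barrels, MTBE = 1.68744 barrels.
Objective = 120.88·0.546948 + 222.18·1.68744 = 441.0305.

$441.03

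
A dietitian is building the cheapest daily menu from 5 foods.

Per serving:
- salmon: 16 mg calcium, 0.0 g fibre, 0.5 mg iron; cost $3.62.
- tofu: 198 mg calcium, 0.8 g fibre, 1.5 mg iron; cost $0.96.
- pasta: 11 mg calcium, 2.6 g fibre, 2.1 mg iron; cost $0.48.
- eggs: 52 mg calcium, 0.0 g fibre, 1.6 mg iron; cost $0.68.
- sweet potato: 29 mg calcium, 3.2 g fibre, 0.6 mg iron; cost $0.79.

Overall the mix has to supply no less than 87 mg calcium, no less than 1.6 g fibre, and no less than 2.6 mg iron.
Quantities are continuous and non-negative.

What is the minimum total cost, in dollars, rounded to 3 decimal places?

Treat it as an LP. Let x1 = servings of salmon, x2 = servings of tofu, x3 = servings of pasta, x4 = servings of eggs, x5 = servings of sweet potato.
Minimize 3.62x1 + 0.96x2 + 0.48x3 + 0.68x4 + 0.79x5 subject to:
  16x1 + 198x2 + 11x3 + 52x4 + 29x5 ≥ 87   (calcium)
  0.8x2 + 2.6x3 + 3.2x5 ≥ 1.6   (fibre)
  0.5x1 + 1.5x2 + 2.1x3 + 1.6x4 + 0.6x5 ≥ 2.6   (iron)
  x1, x2, x3, x4, x5 ≥ 0.
The minimum-cost mix takes nothing from salmon, eggs, sweet potato — only tofu, pasta. Binding constraints: calcium and iron.
Solving gives x2 = 0.3859, x3 = 0.9624.
Total cost: 0.96·0.3859 + 0.48·0.9624 = 0.83242.

$0.832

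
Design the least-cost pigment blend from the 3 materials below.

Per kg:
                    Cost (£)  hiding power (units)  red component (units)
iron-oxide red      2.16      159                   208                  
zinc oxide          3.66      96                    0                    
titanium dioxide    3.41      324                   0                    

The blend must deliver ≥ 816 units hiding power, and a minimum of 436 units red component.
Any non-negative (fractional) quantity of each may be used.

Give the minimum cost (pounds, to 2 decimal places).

£9.61

Treat it as an LP. Let x1 = kg of iron-oxide red, x2 = kg of zinc oxide, x3 = kg of titanium dioxide.
min 2.16x1 + 3.66x2 + 3.41x3 subject to:
  159x1 + 96x2 + 324x3 ≥ 816   (hiding power)
  208x1 ≥ 436   (red component)
  x1, x2, x3 ≥ 0.
At the optimum only iron-oxide red, titanium dioxide are positive (zinc oxide = 0). There the hiding power and red component constraints are tight.
Solving gives x1 = 2.096, x3 = 1.49.
Cost = 2.16·2.096 + 3.41·1.49 = 9.6083.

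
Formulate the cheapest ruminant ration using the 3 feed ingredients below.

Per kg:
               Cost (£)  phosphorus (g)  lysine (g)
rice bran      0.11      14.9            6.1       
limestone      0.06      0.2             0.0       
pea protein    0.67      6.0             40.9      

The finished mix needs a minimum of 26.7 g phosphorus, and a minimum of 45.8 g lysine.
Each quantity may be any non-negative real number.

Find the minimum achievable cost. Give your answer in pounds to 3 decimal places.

£0.765

Treat it as an LP. Let x1 = kg of rice bran, x2 = kg of limestone, x3 = kg of pea protein.
Minimize 0.11x1 + 0.06x2 + 0.67x3 subject to:
  14.9x1 + 0.2x2 + 6x3 ≥ 26.7   (phosphorus)
  6.1x1 + 40.9x3 ≥ 45.8   (lysine)
  x1, x2, x3 ≥ 0.
The optimal basis is {rice bran, pea protein}; limestone drops out. The phosphorus and lysine requirements are met with equality.
Solving gives x1 = 1.427, x3 = 0.907.
Hence cost = 0.11·1.427 + 0.67·0.907 = £0.76466.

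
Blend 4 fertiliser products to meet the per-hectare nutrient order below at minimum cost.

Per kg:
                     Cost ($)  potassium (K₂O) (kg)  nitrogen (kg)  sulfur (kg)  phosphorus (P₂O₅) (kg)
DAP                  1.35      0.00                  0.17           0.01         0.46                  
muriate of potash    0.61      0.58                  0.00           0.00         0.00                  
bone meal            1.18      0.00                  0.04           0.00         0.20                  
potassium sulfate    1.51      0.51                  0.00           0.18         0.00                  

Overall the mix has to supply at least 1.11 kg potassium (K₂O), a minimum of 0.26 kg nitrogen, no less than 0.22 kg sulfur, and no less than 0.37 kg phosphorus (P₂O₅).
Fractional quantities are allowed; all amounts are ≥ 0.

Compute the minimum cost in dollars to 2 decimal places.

Set it up as a linear program. Let x1 = kg of DAP, x2 = kg of muriate of potash, x3 = kg of bone meal, x4 = kg of potassium sulfate.
Minimize 1.35x1 + 0.61x2 + 1.18x3 + 1.51x4 with:
  0.58x2 + 0.51x4 ≥ 1.11   (potassium (K₂O))
  0.17x1 + 0.04x3 ≥ 0.26   (nitrogen)
  0.01x1 + 0.18x4 ≥ 0.22   (sulfur)
  0.46x1 + 0.2x3 ≥ 0.37   (phosphorus (P₂O₅))
  x1, x2, x3, x4 ≥ 0.
The cheapest feasible vertex uses only DAP, muriate of potash, potassium sulfate; bone meal is not used. The potassium (K₂O), nitrogen, sulfur requirements are met with equality.
So DAP = 1.529 kg, muriate of potash = 0.9138 kg, potassium sulfate = 1.137 kg.
Objective = 1.35·1.529 + 0.61·0.9138 + 1.51·1.137 = 4.3384.

$4.34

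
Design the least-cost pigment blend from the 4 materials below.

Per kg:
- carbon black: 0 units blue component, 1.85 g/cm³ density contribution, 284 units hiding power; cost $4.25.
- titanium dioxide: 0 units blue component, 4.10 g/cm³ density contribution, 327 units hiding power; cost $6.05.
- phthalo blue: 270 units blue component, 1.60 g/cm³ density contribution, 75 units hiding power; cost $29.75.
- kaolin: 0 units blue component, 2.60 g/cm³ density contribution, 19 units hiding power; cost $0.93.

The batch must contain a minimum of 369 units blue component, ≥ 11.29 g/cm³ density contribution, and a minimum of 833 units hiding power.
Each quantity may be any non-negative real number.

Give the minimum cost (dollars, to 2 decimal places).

Let x1 = kg of carbon black, x2 = kg of titanium dioxide, x3 = kg of phthalo blue, x4 = kg of kaolin.
Minimise 4.25x1 + 6.05x2 + 29.75x3 + 0.93x4 s.t.:
  270x3 ≥ 369   (blue component)
  1.85x1 + 4.1x2 + 1.6x3 + 2.6x4 ≥ 11.29   (density contribution)
  284x1 + 327x2 + 75x3 + 19x4 ≥ 833   (hiding power)
  x1, x2, x3, x4 ≥ 0.
At the optimum only carbon black, phthalo blue, kaolin are positive (titanium dioxide = 0). The blue component, density contribution, hiding power requirements are met with equality.
So carbon black = 2.4548 kg, phthalo blue = 1.3667 kg, kaolin = 1.7546 kg.
Total cost: 4.25·2.4548 + 29.75·1.3667 + 0.93·1.7546 = 52.7240.

$52.72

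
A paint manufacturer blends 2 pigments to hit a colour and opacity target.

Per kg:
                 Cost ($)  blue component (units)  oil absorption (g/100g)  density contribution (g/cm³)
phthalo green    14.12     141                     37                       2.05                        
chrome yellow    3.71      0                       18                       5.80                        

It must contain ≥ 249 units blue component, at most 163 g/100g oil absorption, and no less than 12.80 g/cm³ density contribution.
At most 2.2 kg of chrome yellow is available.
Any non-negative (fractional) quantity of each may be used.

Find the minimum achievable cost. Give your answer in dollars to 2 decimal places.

$30.81

Let x1 = kg of phthalo green, x2 = kg of chrome yellow.
min 14.12x1 + 3.71x2 s.t.:
  141x1 ≥ 249   (blue component)
  37x1 + 18x2 ≤ 163   (oil absorption)
  2.05x1 + 5.8x2 ≥ 12.8   (density contribution)
  x2 ≤ 2.2
  x1, x2 ≥ 0.
Both inputs are positive at the optimum. Binding constraints: blue component and density contribution.
Solving gives x1 = 1.766, x2 = 1.583.
Objective = 14.12·1.766 + 3.71·1.583 = 30.8089.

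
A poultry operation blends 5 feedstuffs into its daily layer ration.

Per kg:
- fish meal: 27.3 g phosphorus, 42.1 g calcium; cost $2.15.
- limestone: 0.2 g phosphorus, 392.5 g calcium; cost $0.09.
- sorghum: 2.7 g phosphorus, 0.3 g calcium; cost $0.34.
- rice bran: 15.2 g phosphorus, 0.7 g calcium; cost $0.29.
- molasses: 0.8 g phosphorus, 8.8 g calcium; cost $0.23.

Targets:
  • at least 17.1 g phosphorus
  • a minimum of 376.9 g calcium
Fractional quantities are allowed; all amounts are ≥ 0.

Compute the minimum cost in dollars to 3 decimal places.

Treat it as an LP. Let x1 = kg of fish meal, x2 = kg of limestone, x3 = kg of sorghum, x4 = kg of rice bran, x5 = kg of molasses.
Minimise 2.15x1 + 0.09x2 + 0.34x3 + 0.29x4 + 0.23x5 with:
  27.3x1 + 0.2x2 + 2.7x3 + 15.2x4 + 0.8x5 ≥ 17.1   (phosphorus)
  42.1x1 + 392.5x2 + 0.3x3 + 0.7x4 + 8.8x5 ≥ 376.9   (calcium)
  x1, x2, x3, x4, x5 ≥ 0.
At the optimum only limestone, rice bran are positive (fish meal, sorghum, molasses = 0). There the phosphorus and calcium constraints are tight.
Optimal quantities: limestone = 0.9583 kg, rice bran = 1.112 kg.
Hence cost = 0.09·0.9583 + 0.29·1.112 = $0.40873.

$0.409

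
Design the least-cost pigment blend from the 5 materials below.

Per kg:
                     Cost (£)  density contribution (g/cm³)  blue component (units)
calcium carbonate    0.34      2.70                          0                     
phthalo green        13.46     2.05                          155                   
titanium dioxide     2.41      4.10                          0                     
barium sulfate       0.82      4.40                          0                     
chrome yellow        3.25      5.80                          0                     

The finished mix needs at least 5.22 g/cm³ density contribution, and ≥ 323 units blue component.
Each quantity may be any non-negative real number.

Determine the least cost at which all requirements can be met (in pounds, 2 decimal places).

£28.17

Set it up as a linear program. Let x1 = kg of calcium carbonate, x2 = kg of phthalo green, x3 = kg of titanium dioxide, x4 = kg of barium sulfate, x5 = kg of chrome yellow.
Minimize 0.34x1 + 13.46x2 + 2.41x3 + 0.82x4 + 3.25x5 with:
  2.7x1 + 2.05x2 + 4.1x3 + 4.4x4 + 5.8x5 ≥ 5.22   (density contribution)
  155x2 ≥ 323   (blue component)
  x1, x2, x3, x4, x5 ≥ 0.
At the optimum only calcium carbonate, phthalo green are positive (titanium dioxide, barium sulfate, chrome yellow = 0). Binding constraints: density contribution and blue component.
Solving gives x1 = 0.3511, x2 = 2.084.
Hence cost = 0.34·0.3511 + 13.46·2.084 = £28.1700.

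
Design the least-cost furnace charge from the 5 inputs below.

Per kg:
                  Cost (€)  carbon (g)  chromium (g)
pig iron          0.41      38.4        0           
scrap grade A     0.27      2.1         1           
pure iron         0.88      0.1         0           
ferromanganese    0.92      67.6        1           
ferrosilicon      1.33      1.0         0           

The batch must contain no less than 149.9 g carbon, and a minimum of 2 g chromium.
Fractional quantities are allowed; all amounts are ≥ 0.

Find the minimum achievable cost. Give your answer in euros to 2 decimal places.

€2.00

Let x1 = kg of pig iron, x2 = kg of scrap grade A, x3 = kg of pure iron, x4 = kg of ferromanganese, x5 = kg of ferrosilicon.
Minimise 0.41x1 + 0.27x2 + 0.88x3 + 0.92x4 + 1.33x5 s.t.:
  38.4x1 + 2.1x2 + 0.1x3 + 67.6x4 + 1x5 ≥ 149.9   (carbon)
  1x2 + 1x4 ≥ 2   (chromium)
  x1, x2, x3, x4, x5 ≥ 0.
The minimum-cost mix takes nothing from scrap grade A, pure iron, ferrosilicon — only pig iron, ferromanganese. There the carbon and chromium constraints are tight.
Optimal quantities: pig iron = 0.3828 kg, ferromanganese = 2 kg.
Objective = 0.41·0.3828 + 0.92·2 = 1.9969.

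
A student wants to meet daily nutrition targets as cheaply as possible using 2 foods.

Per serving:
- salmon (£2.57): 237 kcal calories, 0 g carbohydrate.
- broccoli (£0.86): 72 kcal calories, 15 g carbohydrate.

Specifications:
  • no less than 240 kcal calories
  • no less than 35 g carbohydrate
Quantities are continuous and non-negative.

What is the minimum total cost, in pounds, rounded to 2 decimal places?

£2.79

Let x1 = servings of salmon, x2 = servings of broccoli.
Minimize 2.57x1 + 0.86x2 with:
  237x1 + 72x2 ≥ 240   (calories)
  15x2 ≥ 35   (carbohydrate)
  x1, x2 ≥ 0.
Both inputs are positive at the optimum. Binding constraints: calories and carbohydrate.
So salmon = 0.3038 servings, broccoli = 2.333 servings.
Objective = 2.57·0.3038 + 0.86·2.333 = 2.7871.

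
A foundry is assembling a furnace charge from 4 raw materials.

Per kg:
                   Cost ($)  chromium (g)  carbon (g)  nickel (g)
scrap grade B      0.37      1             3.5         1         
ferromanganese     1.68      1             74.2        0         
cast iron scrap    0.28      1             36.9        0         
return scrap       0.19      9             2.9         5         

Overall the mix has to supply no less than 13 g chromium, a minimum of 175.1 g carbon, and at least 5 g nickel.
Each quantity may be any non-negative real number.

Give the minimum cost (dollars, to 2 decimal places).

Let x1 = kg of scrap grade B, x2 = kg of ferromanganese, x3 = kg of cast iron scrap, x4 = kg of return scrap.
Minimize 0.37x1 + 1.68x2 + 0.28x3 + 0.19x4 with:
  1x1 + 1x2 + 1x3 + 9x4 ≥ 13   (chromium)
  3.5x1 + 74.2x2 + 36.9x3 + 2.9x4 ≥ 175.1   (carbon)
  1x1 + 5x4 ≥ 5   (nickel)
  x1, x2, x3, x4 ≥ 0.
The optimal basis is {cast iron scrap, return scrap}; scrap grade B, ferromanganese drop out. Binding constraints: carbon and nickel.
Optimal quantities: cast iron scrap = 4.667 kg, return scrap = 1 kg.
Cost = 0.28·4.667 + 0.19·1 = 1.4968.

$1.50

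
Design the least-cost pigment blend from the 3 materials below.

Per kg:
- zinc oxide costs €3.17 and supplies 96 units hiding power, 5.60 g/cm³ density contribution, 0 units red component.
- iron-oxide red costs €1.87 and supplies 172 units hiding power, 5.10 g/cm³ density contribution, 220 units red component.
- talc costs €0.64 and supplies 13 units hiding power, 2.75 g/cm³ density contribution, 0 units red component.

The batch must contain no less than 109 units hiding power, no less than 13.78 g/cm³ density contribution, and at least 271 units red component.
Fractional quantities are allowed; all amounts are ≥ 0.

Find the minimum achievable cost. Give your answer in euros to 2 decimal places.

€4.05

Set it up as a linear program. Let x1 = kg of zinc oxide, x2 = kg of iron-oxide red, x3 = kg of talc.
Minimize 3.17x1 + 1.87x2 + 0.64x3 with:
  96x1 + 172x2 + 13x3 ≥ 109   (hiding power)
  5.6x1 + 5.1x2 + 2.75x3 ≥ 13.78   (density contribution)
  220x2 ≥ 271   (red component)
  x1, x2, x3 ≥ 0.
The optimal basis is {iron-oxide red, talc}; zinc oxide drops out. Binding constraints: density contribution and red component.
Optimal quantities: iron-oxide red = 1.232 kg, talc = 2.726 kg.
Cost = 1.87·1.232 + 0.64·2.726 = 4.0485.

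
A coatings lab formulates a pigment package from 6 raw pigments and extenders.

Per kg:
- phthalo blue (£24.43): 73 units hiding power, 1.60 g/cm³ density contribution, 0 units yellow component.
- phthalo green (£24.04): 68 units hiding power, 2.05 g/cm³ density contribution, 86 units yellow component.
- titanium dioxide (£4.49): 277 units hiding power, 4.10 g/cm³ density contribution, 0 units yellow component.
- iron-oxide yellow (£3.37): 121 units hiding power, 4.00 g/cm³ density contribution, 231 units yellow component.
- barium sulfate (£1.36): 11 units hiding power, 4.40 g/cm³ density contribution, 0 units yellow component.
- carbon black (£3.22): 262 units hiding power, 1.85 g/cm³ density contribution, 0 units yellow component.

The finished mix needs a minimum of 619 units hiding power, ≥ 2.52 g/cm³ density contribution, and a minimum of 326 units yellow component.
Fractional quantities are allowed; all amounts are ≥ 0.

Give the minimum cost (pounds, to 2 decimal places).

£10.26

Treat it as an LP. Let x1 = kg of phthalo blue, x2 = kg of phthalo green, x3 = kg of titanium dioxide, x4 = kg of iron-oxide yellow, x5 = kg of barium sulfate, x6 = kg of carbon black.
Minimise 24.43x1 + 24.04x2 + 4.49x3 + 3.37x4 + 1.36x5 + 3.22x6 with:
  73x1 + 68x2 + 277x3 + 121x4 + 11x5 + 262x6 ≥ 619   (hiding power)
  1.6x1 + 2.05x2 + 4.1x3 + 4x4 + 4.4x5 + 1.85x6 ≥ 2.52   (density contribution)
  86x2 + 231x4 ≥ 326   (yellow component)
  x1, x2, x3, x4, x5, x6 ≥ 0.
The cheapest feasible vertex uses only iron-oxide yellow, carbon black; phthalo blue, phthalo green, titanium dioxide, barium sulfate are not used. Binding constraints: hiding power and yellow component.
That vertex is x4 = 1.411, x6 = 1.711.
Cost = 3.37·1.411 + 3.22·1.711 = 10.2645.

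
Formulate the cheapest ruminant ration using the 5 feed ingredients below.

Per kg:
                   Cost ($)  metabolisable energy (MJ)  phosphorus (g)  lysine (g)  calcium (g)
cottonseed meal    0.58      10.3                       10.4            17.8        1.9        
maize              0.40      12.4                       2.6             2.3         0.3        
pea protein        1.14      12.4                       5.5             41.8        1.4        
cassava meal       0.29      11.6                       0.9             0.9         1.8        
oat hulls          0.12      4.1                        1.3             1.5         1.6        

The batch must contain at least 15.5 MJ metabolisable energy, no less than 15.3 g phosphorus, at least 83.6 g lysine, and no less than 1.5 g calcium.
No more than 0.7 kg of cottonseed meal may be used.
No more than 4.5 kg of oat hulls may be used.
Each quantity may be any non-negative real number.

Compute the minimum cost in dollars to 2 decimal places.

$2.33

Let x1 = kg of cottonseed meal, x2 = kg of maize, x3 = kg of pea protein, x4 = kg of cassava meal, x5 = kg of oat hulls.
min 0.58x1 + 0.4x2 + 1.14x3 + 0.29x4 + 0.12x5 subject to:
  10.3x1 + 12.4x2 + 12.4x3 + 11.6x4 + 4.1x5 ≥ 15.5   (metabolisable energy)
  10.4x1 + 2.6x2 + 5.5x3 + 0.9x4 + 1.3x5 ≥ 15.3   (phosphorus)
  17.8x1 + 2.3x2 + 41.8x3 + 0.9x4 + 1.5x5 ≥ 83.6   (lysine)
  1.9x1 + 0.3x2 + 1.4x3 + 1.8x4 + 1.6x5 ≥ 1.5   (calcium)
  x1 ≤ 0.7
  x5 ≤ 4.5
  x1, x2, x3, x4, x5 ≥ 0.
The cheapest feasible vertex uses only cottonseed meal, pea protein; maize, cassava meal, oat hulls are not used. There the phosphorus and lysine constraints are tight.
Solving gives x1 = 0.5336, x3 = 1.773.
Cost = 0.58·0.5336 + 1.14·1.773 = 2.3307.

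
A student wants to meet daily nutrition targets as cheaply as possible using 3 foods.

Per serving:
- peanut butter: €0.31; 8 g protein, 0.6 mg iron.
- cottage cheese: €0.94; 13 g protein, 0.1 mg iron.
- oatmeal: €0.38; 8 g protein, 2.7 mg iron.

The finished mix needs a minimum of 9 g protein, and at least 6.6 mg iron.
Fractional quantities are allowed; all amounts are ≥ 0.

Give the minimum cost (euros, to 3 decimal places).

€0.929

Let x1 = servings of peanut butter, x2 = servings of cottage cheese, x3 = servings of oatmeal.
Minimise 0.31x1 + 0.94x2 + 0.38x3 with:
  8x1 + 13x2 + 8x3 ≥ 9   (protein)
  0.6x1 + 0.1x2 + 2.7x3 ≥ 6.6   (iron)
  x1, x2, x3 ≥ 0.
At the optimum only oatmeal is positive (peanut butter, cottage cheese = 0). The iron requirement is met with equality.
Solving gives x3 = 2.444.
Objective = 0.38·2.444 = 0.92872.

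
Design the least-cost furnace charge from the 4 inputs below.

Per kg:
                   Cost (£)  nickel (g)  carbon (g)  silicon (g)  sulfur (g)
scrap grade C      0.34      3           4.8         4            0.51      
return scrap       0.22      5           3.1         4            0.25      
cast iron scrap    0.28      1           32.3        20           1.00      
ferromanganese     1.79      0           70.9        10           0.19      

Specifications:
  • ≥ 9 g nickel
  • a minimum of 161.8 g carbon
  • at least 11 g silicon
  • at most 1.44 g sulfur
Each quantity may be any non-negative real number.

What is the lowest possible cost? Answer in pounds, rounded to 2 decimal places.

£3.97

This is a linear program. Let x1 = kg of scrap grade C, x2 = kg of return scrap, x3 = kg of cast iron scrap, x4 = kg of ferromanganese.
min 0.34x1 + 0.22x2 + 0.28x3 + 1.79x4 with:
  3x1 + 5x2 + 1x3 ≥ 9   (nickel)
  4.8x1 + 3.1x2 + 32.3x3 + 70.9x4 ≥ 161.8   (carbon)
  4x1 + 4x2 + 20x3 + 10x4 ≥ 11   (silicon)
  0.51x1 + 0.25x2 + 1x3 + 0.19x4 ≤ 1.44   (sulfur)
  x1, x2, x3, x4 ≥ 0.
The minimum-cost mix takes nothing from scrap grade C — only return scrap, cast iron scrap, ferromanganese. Binding constraints: nickel, carbon, sulfur.
Solving gives x2 = 1.668, x3 = 0.6604, x4 = 1.908.
Cost = 0.22·1.668 + 0.28·0.6604 + 1.79·1.908 = 3.9672.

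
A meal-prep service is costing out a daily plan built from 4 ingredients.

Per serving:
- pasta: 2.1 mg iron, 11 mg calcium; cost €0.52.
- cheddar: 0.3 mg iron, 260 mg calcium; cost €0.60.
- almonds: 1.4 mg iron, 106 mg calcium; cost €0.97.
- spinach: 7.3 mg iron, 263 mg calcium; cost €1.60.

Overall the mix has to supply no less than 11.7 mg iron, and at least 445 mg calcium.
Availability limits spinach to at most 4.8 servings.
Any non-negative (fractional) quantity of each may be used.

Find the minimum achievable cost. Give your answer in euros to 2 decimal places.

€2.61

Treat it as an LP. Let x1 = servings of pasta, x2 = servings of cheddar, x3 = servings of almonds, x4 = servings of spinach.
Minimise 0.52x1 + 0.6x2 + 0.97x3 + 1.6x4 with:
  2.1x1 + 0.3x2 + 1.4x3 + 7.3x4 ≥ 11.7   (iron)
  11x1 + 260x2 + 106x3 + 263x4 ≥ 445   (calcium)
  x4 ≤ 4.8
  x1, x2, x3, x4 ≥ 0.
The optimal basis is {cheddar, spinach}; pasta, almonds drop out. Binding constraints: iron and calcium.
Solving gives x2 = 0.09422, x4 = 1.599.
Total cost: 0.6·0.09422 + 1.6·1.599 = 2.6149.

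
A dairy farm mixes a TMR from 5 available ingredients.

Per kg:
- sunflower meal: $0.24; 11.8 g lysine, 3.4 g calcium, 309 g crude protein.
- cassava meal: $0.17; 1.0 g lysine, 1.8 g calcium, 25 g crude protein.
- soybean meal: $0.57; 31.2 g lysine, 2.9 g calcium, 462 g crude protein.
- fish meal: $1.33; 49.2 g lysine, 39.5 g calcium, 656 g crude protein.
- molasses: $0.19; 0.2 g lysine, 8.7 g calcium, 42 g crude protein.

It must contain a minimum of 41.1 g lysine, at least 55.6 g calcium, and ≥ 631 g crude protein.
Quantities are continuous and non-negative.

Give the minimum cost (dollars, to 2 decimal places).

$1.60

Let x1 = kg of sunflower meal, x2 = kg of cassava meal, x3 = kg of soybean meal, x4 = kg of fish meal, x5 = kg of molasses.
min 0.24x1 + 0.17x2 + 0.57x3 + 1.33x4 + 0.19x5 with:
  11.8x1 + 1x2 + 31.2x3 + 49.2x4 + 0.2x5 ≥ 41.1   (lysine)
  3.4x1 + 1.8x2 + 2.9x3 + 39.5x4 + 8.7x5 ≥ 55.6   (calcium)
  309x1 + 25x2 + 462x3 + 656x4 + 42x5 ≥ 631   (crude protein)
  x1, x2, x3, x4, x5 ≥ 0.
The optimal basis is {fish meal, molasses}; sunflower meal, cassava meal, soybean meal drop out. Binding constraints: lysine and calcium.
So fish meal = 0.8246 kg, molasses = 2.647 kg.
Total cost: 1.33·0.8246 + 0.19·2.647 = 1.5996.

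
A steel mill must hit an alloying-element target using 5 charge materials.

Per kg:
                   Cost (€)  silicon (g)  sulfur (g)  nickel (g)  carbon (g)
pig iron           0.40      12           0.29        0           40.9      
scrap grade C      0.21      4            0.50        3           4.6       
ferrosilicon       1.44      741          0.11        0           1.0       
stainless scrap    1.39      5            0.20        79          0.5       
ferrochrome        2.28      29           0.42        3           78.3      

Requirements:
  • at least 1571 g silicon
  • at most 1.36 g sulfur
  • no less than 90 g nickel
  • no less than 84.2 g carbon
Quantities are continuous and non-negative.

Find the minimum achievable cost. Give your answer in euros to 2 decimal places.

Let x1 = kg of pig iron, x2 = kg of scrap grade C, x3 = kg of ferrosilicon, x4 = kg of stainless scrap, x5 = kg of ferrochrome.
Minimise 0.4x1 + 0.21x2 + 1.44x3 + 1.39x4 + 2.28x5 s.t.:
  12x1 + 4x2 + 741x3 + 5x4 + 29x5 ≥ 1571   (silicon)
  0.29x1 + 0.5x2 + 0.11x3 + 0.2x4 + 0.42x5 ≤ 1.36   (sulfur)
  3x2 + 79x4 + 3x5 ≥ 90   (nickel)
  40.9x1 + 4.6x2 + 1x3 + 0.5x4 + 78.3x5 ≥ 84.2   (carbon)
  x1, x2, x3, x4, x5 ≥ 0.
The optimal basis is {pig iron, ferrosilicon, stainless scrap}; scrap grade C, ferrochrome drop out. There the silicon, nickel, carbon constraints are tight.
So pig iron = 1.994 kg, ferrosilicon = 2.08 kg, stainless scrap = 1.139 kg.
Cost = 0.4·1.994 + 1.44·2.08 + 1.39·1.139 = 5.3760.

€5.38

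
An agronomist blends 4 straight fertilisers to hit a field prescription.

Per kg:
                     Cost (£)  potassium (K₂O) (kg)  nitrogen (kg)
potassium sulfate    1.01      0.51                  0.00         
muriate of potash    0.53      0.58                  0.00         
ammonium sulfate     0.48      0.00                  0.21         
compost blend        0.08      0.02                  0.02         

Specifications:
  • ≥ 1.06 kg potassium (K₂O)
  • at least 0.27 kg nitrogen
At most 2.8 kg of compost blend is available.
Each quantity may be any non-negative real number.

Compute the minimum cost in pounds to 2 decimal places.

Let x1 = kg of potassium sulfate, x2 = kg of muriate of potash, x3 = kg of ammonium sulfate, x4 = kg of compost blend.
min 1.01x1 + 0.53x2 + 0.48x3 + 0.08x4 with:
  0.51x1 + 0.58x2 + 0.02x4 ≥ 1.06   (potassium (K₂O))
  0.21x3 + 0.02x4 ≥ 0.27   (nitrogen)
  x4 ≤ 2.8
  x1, x2, x3, x4 ≥ 0.
The optimal basis is {muriate of potash, ammonium sulfate}; potassium sulfate, compost blend drop out. Binding constraints: potassium (K₂O) and nitrogen.
That vertex is x2 = 1.828, x3 = 1.286.
Hence cost = 0.53·1.828 + 0.48·1.286 = £1.5861.

£1.59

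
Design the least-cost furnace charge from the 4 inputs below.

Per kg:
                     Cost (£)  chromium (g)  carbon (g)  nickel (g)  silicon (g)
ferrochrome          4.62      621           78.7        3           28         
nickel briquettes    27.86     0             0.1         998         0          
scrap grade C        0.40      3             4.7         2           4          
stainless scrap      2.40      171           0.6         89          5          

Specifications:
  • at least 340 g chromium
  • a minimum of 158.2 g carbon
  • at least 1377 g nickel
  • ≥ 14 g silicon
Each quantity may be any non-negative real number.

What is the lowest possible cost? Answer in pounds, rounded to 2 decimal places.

£45.72

This is a linear program. Let x1 = kg of ferrochrome, x2 = kg of nickel briquettes, x3 = kg of scrap grade C, x4 = kg of stainless scrap.
Minimise 4.62x1 + 27.86x2 + 0.4x3 + 2.4x4 with:
  621x1 + 3x3 + 171x4 ≥ 340   (chromium)
  78.7x1 + 0.1x2 + 4.7x3 + 0.6x4 ≥ 158.2   (carbon)
  3x1 + 998x2 + 2x3 + 89x4 ≥ 1377   (nickel)
  28x1 + 4x3 + 5x4 ≥ 14   (silicon)
  x1, x2, x3, x4 ≥ 0.
The optimal basis is {ferrochrome, stainless scrap}; nickel briquettes, scrap grade C drop out. Binding constraints: carbon and nickel.
Solving gives x1 = 1.8927, x4 = 15.408.
Cost = 4.62·1.8927 + 2.4·15.408 = 45.7235.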